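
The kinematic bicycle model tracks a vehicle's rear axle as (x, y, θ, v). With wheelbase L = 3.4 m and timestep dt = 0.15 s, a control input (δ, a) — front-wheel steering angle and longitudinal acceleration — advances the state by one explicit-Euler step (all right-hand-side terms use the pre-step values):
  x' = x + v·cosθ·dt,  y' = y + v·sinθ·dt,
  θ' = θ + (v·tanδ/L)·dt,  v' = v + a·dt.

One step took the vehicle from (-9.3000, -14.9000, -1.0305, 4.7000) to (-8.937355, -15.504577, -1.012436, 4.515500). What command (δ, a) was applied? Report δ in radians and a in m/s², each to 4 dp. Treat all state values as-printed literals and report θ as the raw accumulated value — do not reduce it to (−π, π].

a = (v'−v)/dt = (-0.184500)/0.15 = -1.2300
Δθ = θ'−θ = 0.018064;  (v·dt/L) = 4.7000·0.15/3.4 = 0.207353
tan δ = Δθ·L/(v·dt) = 0.087117  →  δ = 0.0869

δ = 0.0869, a = -1.2300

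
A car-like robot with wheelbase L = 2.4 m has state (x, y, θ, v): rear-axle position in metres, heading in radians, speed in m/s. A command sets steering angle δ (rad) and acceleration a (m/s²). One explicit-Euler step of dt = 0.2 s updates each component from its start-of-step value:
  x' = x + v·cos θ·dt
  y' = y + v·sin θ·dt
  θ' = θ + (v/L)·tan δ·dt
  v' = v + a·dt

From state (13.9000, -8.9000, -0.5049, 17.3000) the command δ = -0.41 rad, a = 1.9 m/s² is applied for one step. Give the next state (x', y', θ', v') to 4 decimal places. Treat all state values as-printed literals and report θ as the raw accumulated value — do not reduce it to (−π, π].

(16.9283, -10.5737, -1.1315, 17.6800)

x' = 13.9000 + 17.3000·cos(-0.5049)·0.2 = 16.9283
y' = -8.9000 + 17.3000·sin(-0.5049)·0.2 = -10.5737
θ' = -0.5049 + (17.3000/2.4)·tan(-0.41)·0.2 = -1.1315
v' = 17.3000 + 1.9000·0.2 = 17.6800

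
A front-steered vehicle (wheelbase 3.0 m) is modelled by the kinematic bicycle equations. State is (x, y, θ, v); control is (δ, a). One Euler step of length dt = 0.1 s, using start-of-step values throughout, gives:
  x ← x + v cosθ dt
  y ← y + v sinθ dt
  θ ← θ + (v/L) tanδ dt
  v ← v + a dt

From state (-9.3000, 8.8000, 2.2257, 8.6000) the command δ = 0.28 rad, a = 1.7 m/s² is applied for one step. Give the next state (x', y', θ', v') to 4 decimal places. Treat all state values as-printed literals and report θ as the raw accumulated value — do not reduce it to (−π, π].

(-9.8238, 9.4821, 2.3081, 8.7700)

x' = -9.3000 + 8.6000·cos(2.2257)·0.1 = -9.8238
y' = 8.8000 + 8.6000·sin(2.2257)·0.1 = 9.4821
θ' = 2.2257 + (8.6000/3.0)·tan(0.28)·0.1 = 2.3081
v' = 8.6000 + 1.7000·0.1 = 8.7700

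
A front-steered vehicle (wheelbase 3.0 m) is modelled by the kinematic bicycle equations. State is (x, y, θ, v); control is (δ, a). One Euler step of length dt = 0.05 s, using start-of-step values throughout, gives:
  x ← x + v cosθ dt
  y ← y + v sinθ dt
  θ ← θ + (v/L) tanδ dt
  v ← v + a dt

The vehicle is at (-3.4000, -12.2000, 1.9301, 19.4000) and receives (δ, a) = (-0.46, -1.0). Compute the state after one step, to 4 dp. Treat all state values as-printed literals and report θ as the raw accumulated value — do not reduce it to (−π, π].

x' = -3.4000 + 19.4000·cos(1.9301)·0.05 = -3.7411
y' = -12.2000 + 19.4000·sin(1.9301)·0.05 = -11.2919
θ' = 1.9301 + (19.4000/3.0)·tan(-0.46)·0.05 = 1.7699
v' = 19.4000 − 1.0000·0.05 = 19.3500

(-3.7411, -11.2919, 1.7699, 19.3500)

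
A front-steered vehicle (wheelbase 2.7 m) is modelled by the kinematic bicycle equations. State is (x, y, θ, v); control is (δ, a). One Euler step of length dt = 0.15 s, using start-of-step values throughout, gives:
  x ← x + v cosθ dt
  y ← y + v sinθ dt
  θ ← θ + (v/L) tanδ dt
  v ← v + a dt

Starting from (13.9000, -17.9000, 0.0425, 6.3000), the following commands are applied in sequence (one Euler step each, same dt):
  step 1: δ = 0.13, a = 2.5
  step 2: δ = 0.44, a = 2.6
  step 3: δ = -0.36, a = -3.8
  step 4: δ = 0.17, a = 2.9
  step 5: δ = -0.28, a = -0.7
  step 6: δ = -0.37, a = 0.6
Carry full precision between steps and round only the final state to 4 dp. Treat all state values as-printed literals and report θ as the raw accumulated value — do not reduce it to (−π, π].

after step 1 (δ=0.13, a=2.5): (14.844147, -17.859850, 0.088258, 6.675000)
after step 2 (δ=0.44, a=2.6): (15.841500, -17.771596, 0.262839, 7.065000)
after step 3 (δ=-0.36, a=-3.8): (16.864854, -17.496248, 0.115101, 6.495000)
after step 4 (δ=0.17, a=2.9): (17.832657, -17.384358, 0.177041, 6.930000)
after step 5 (δ=-0.28, a=-0.7): (18.855909, -17.201285, 0.066332, 6.825000)
after step 6 (δ=-0.37, a=0.6): (19.877408, -17.133427, -0.080733, 6.915000)

(19.8774, -17.1334, -0.0807, 6.9150)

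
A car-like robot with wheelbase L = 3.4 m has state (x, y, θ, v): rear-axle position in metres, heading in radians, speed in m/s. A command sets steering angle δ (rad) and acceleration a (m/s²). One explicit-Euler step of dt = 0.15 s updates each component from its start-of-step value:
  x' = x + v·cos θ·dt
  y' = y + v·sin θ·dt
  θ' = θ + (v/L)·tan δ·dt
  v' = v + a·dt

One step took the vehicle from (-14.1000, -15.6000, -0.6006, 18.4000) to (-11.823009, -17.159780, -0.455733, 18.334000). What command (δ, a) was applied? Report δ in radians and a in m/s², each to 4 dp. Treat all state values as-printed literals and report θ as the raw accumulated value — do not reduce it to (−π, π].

a = (v'−v)/dt = (-0.066000)/0.15 = -0.4400
Δθ = θ'−θ = 0.144867;  (v·dt/L) = 18.4000·0.15/3.4 = 0.811765
tan δ = Δθ·L/(v·dt) = 0.178459  →  δ = 0.1766

δ = 0.1766, a = -0.4400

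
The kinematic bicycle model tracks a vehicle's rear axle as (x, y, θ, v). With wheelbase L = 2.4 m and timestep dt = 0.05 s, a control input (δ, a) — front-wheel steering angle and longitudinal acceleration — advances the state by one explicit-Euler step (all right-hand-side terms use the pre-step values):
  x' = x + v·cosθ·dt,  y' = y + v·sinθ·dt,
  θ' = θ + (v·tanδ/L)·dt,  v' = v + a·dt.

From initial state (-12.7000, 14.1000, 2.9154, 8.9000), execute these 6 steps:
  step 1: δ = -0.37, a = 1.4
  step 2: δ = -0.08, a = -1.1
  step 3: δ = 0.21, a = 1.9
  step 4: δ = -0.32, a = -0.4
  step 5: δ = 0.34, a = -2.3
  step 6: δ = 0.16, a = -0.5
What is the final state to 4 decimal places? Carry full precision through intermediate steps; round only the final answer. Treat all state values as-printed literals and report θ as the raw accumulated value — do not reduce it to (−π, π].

after step 1 (δ=-0.37, a=1.4): (-13.133665, 14.199800, 2.843484, 8.970000)
after step 2 (δ=-0.08, a=-1.1): (-13.562383, 14.331530, 2.828502, 8.915000)
after step 3 (δ=0.21, a=1.9): (-13.986463, 14.468821, 2.868088, 9.010000)
after step 4 (δ=-0.32, a=-0.4): (-14.420218, 14.590504, 2.805884, 8.990000)
after step 5 (δ=0.34, a=-2.3): (-14.844626, 14.738587, 2.872136, 8.875000)
after step 6 (δ=0.16, a=-0.5): (-15.272364, 14.856717, 2.901974, 8.850000)

(-15.2724, 14.8567, 2.9020, 8.8500)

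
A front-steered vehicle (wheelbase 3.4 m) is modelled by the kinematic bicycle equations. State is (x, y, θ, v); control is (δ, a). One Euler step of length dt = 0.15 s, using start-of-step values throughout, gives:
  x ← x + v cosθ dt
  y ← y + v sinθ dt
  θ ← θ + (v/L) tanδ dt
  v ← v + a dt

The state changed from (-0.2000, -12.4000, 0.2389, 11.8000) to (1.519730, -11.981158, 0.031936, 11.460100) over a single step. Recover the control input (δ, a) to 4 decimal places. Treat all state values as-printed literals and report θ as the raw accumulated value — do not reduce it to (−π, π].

δ = -0.3784, a = -2.2660

a = (v'−v)/dt = (-0.339900)/0.15 = -2.2660
Δθ = θ'−θ = -0.206964;  (v·dt/L) = 11.8000·0.15/3.4 = 0.520588
tan δ = Δθ·L/(v·dt) = -0.397558  →  δ = -0.3784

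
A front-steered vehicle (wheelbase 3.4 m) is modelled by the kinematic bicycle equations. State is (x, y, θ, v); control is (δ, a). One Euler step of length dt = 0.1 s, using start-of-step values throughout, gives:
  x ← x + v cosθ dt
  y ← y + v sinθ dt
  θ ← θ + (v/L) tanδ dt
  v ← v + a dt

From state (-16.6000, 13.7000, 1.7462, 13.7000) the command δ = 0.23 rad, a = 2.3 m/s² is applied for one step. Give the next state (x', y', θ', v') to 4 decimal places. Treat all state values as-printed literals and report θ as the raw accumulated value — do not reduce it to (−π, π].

x' = -16.6000 + 13.7000·cos(1.7462)·0.1 = -16.8391
y' = 13.7000 + 13.7000·sin(1.7462)·0.1 = 15.0490
θ' = 1.7462 + (13.7000/3.4)·tan(0.23)·0.1 = 1.8405
v' = 13.7000 + 2.3000·0.1 = 13.9300

(-16.8391, 15.0490, 1.8405, 13.9300)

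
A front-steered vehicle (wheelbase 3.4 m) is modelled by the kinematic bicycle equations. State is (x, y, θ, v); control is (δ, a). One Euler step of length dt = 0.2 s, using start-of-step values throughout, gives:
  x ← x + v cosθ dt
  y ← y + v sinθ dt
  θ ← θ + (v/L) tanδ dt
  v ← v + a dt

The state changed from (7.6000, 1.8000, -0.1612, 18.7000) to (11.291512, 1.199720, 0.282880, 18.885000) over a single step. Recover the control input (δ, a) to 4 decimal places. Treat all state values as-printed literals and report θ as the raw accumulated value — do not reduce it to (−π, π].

a = (v'−v)/dt = (0.185000)/0.2 = 0.9250
Δθ = θ'−θ = 0.444080;  (v·dt/L) = 18.7000·0.2/3.4 = 1.100000
tan δ = Δθ·L/(v·dt) = 0.403709  →  δ = 0.3837

δ = 0.3837, a = 0.9250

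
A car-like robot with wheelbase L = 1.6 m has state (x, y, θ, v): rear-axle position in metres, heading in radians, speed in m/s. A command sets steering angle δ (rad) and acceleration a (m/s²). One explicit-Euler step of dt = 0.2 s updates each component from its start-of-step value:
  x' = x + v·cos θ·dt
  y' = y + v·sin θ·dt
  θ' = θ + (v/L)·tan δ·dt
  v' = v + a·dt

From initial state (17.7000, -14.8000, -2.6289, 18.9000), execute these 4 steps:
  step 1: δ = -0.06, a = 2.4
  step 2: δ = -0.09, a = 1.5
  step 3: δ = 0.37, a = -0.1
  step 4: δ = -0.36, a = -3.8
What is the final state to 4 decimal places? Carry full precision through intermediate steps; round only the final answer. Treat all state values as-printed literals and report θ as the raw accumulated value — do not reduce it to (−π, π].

(5.1414, -22.1706, -2.9603, 18.9000)

after step 1 (δ=-0.06, a=2.4): (14.406006, -16.654186, -2.770820, 19.380000)
after step 2 (δ=-0.09, a=1.5): (10.793389, -18.058598, -2.989436, 19.680000)
after step 3 (δ=0.37, a=-0.1): (6.902864, -18.655179, -2.035293, 19.660000)
after step 4 (δ=-0.36, a=-3.8): (5.141436, -22.170573, -2.960303, 18.900000)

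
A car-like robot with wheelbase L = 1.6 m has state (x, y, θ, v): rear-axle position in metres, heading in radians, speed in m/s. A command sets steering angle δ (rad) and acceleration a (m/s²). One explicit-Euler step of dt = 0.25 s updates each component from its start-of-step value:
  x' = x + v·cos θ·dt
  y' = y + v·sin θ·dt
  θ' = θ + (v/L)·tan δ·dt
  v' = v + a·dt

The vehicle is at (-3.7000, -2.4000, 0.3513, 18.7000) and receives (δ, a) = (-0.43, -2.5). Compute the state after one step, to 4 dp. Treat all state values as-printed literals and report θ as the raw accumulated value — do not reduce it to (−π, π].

(0.6895, -0.7912, -0.9887, 18.0750)

x' = -3.7000 + 18.7000·cos(0.3513)·0.25 = 0.6895
y' = -2.4000 + 18.7000·sin(0.3513)·0.25 = -0.7912
θ' = 0.3513 + (18.7000/1.6)·tan(-0.43)·0.25 = -0.9887
v' = 18.7000 − 2.5000·0.25 = 18.0750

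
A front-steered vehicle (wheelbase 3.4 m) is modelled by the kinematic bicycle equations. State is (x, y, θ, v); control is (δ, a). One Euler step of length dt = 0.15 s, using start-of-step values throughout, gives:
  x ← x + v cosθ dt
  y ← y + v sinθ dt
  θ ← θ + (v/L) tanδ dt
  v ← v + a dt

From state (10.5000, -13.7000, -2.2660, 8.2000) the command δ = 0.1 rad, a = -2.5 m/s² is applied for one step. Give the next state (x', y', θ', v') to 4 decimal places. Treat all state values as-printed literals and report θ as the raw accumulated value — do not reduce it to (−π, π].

(9.7121, -14.6445, -2.2297, 7.8250)

x' = 10.5000 + 8.2000·cos(-2.2660)·0.15 = 9.7121
y' = -13.7000 + 8.2000·sin(-2.2660)·0.15 = -14.6445
θ' = -2.2660 + (8.2000/3.4)·tan(0.1)·0.15 = -2.2297
v' = 8.2000 − 2.5000·0.15 = 7.8250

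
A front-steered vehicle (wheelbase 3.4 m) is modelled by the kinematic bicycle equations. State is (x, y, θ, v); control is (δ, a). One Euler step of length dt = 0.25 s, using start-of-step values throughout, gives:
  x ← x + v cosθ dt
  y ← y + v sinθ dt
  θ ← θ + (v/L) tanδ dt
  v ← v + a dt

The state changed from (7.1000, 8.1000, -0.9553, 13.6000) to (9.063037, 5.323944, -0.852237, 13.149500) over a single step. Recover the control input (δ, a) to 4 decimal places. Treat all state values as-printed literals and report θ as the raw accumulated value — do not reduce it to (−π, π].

δ = 0.1027, a = -1.8020

a = (v'−v)/dt = (-0.450500)/0.25 = -1.8020
Δθ = θ'−θ = 0.103063;  (v·dt/L) = 13.6000·0.25/3.4 = 1.000000
tan δ = Δθ·L/(v·dt) = 0.103063  →  δ = 0.1027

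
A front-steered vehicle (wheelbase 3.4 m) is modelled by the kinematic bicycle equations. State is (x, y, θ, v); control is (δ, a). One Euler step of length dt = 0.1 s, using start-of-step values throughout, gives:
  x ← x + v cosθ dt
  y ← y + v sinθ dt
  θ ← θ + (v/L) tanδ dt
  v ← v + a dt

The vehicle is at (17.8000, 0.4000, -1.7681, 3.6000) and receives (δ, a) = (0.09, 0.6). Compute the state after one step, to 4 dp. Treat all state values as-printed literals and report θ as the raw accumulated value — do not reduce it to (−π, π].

(17.7294, 0.0470, -1.7585, 3.6600)

x' = 17.8000 + 3.6000·cos(-1.7681)·0.1 = 17.7294
y' = 0.4000 + 3.6000·sin(-1.7681)·0.1 = 0.0470
θ' = -1.7681 + (3.6000/3.4)·tan(0.09)·0.1 = -1.7585
v' = 3.6000 + 0.6000·0.1 = 3.6600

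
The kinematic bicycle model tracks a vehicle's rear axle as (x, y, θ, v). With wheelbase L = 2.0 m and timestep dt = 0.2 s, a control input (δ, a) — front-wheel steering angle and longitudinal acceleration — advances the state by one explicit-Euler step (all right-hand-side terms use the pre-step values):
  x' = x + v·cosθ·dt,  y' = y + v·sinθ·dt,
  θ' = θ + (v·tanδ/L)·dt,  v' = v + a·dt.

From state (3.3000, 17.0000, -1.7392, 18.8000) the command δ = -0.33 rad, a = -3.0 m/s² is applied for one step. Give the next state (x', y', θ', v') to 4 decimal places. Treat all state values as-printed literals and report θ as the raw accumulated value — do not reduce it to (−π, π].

x' = 3.3000 + 18.8000·cos(-1.7392)·0.2 = 2.6698
y' = 17.0000 + 18.8000·sin(-1.7392)·0.2 = 13.2932
θ' = -1.7392 + (18.8000/2.0)·tan(-0.33)·0.2 = -2.3831
v' = 18.8000 − 3.0000·0.2 = 18.2000

(2.6698, 13.2932, -2.3831, 18.2000)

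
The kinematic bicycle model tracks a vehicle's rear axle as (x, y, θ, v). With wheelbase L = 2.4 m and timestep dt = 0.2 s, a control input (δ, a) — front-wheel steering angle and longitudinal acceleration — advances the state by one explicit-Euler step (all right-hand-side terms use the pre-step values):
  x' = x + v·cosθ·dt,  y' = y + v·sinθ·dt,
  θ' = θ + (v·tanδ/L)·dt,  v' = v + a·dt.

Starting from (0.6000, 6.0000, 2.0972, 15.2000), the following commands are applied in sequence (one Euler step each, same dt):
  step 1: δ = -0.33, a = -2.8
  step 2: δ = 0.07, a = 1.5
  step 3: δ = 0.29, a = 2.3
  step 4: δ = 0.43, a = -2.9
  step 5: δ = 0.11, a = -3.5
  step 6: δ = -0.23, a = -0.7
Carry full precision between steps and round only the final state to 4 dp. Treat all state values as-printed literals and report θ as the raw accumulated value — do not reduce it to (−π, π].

after step 1 (δ=-0.33, a=-2.8): (-0.927379, 8.628443, 1.663335, 14.640000)
after step 2 (δ=0.07, a=1.5): (-1.197946, 11.543916, 1.748875, 14.940000)
after step 3 (δ=0.29, a=2.3): (-1.727237, 14.484663, 2.120399, 15.400000)
after step 4 (δ=0.43, a=-2.9): (-3.336070, 17.111078, 2.708962, 14.820000)
after step 5 (δ=0.11, a=-3.5): (-6.026985, 18.353765, 2.845363, 14.120000)
after step 6 (δ=-0.23, a=-0.7): (-8.727983, 19.178136, 2.569854, 13.980000)

(-8.7280, 19.1781, 2.5699, 13.9800)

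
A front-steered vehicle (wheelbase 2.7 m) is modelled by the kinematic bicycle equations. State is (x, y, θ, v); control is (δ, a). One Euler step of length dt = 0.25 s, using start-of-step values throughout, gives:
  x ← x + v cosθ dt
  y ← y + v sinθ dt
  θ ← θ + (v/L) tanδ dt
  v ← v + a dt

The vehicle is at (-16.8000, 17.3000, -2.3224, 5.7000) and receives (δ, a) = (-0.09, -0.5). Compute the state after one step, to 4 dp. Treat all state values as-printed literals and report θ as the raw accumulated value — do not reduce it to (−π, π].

(-17.7730, 16.2589, -2.3700, 5.5750)

x' = -16.8000 + 5.7000·cos(-2.3224)·0.25 = -17.7730
y' = 17.3000 + 5.7000·sin(-2.3224)·0.25 = 16.2589
θ' = -2.3224 + (5.7000/2.7)·tan(-0.09)·0.25 = -2.3700
v' = 5.7000 − 0.5000·0.25 = 5.5750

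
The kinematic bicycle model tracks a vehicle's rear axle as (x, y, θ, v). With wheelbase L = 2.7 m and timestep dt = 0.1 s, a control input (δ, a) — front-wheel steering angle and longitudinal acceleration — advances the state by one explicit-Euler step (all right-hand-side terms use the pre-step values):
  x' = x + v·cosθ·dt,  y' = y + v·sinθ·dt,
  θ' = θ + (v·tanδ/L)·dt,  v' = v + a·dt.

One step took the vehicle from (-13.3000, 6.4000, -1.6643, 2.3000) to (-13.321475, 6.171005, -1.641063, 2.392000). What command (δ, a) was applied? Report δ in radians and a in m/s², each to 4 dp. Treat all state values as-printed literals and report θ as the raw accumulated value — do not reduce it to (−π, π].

δ = 0.2663, a = 0.9200

a = (v'−v)/dt = (0.092000)/0.1 = 0.9200
Δθ = θ'−θ = 0.023237;  (v·dt/L) = 2.3000·0.1/2.7 = 0.085185
tan δ = Δθ·L/(v·dt) = 0.272782  →  δ = 0.2663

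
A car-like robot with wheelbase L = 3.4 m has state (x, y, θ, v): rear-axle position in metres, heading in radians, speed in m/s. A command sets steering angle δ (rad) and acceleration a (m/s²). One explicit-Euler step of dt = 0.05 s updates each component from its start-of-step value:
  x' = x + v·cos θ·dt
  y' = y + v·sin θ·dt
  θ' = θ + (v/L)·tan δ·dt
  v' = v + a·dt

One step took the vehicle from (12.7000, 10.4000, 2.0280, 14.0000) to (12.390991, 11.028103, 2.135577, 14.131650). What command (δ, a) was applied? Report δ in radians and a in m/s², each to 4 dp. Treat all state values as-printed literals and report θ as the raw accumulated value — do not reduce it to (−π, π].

a = (v'−v)/dt = (0.131650)/0.05 = 2.6330
Δθ = θ'−θ = 0.107577;  (v·dt/L) = 14.0000·0.05/3.4 = 0.205882
tan δ = Δθ·L/(v·dt) = 0.522517  →  δ = 0.4815

δ = 0.4815, a = 2.6330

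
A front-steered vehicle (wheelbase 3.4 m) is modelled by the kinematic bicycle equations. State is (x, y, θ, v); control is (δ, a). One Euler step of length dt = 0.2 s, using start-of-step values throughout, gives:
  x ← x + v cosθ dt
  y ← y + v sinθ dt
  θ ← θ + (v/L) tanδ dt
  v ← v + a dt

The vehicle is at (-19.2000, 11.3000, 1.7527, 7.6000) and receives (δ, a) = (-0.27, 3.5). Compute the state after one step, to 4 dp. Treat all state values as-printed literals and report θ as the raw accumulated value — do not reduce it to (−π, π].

x' = -19.2000 + 7.6000·cos(1.7527)·0.2 = -19.4750
y' = 11.3000 + 7.6000·sin(1.7527)·0.2 = 12.7949
θ' = 1.7527 + (7.6000/3.4)·tan(-0.27)·0.2 = 1.6290
v' = 7.6000 + 3.5000·0.2 = 8.3000

(-19.4750, 12.7949, 1.6290, 8.3000)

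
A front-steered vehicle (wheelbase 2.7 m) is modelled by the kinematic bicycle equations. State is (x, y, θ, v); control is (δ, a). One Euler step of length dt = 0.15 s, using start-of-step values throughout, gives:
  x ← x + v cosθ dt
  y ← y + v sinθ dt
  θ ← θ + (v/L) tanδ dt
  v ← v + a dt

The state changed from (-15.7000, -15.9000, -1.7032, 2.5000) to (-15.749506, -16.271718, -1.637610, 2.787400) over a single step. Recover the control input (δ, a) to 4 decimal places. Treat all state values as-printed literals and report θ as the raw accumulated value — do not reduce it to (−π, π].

a = (v'−v)/dt = (0.287400)/0.15 = 1.9160
Δθ = θ'−θ = 0.065590;  (v·dt/L) = 2.5000·0.15/2.7 = 0.138889
tan δ = Δθ·L/(v·dt) = 0.472248  →  δ = 0.4412

δ = 0.4412, a = 1.9160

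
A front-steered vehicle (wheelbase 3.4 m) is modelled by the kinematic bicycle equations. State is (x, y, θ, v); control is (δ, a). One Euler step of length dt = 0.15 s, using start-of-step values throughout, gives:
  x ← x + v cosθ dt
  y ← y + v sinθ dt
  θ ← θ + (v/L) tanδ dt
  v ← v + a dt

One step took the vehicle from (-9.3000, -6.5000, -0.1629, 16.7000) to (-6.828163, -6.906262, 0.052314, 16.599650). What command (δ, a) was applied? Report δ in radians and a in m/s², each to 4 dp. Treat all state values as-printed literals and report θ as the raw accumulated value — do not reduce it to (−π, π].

a = (v'−v)/dt = (-0.100350)/0.15 = -0.6690
Δθ = θ'−θ = 0.215214;  (v·dt/L) = 16.7000·0.15/3.4 = 0.736765
tan δ = Δθ·L/(v·dt) = 0.292107  →  δ = 0.2842

δ = 0.2842, a = -0.6690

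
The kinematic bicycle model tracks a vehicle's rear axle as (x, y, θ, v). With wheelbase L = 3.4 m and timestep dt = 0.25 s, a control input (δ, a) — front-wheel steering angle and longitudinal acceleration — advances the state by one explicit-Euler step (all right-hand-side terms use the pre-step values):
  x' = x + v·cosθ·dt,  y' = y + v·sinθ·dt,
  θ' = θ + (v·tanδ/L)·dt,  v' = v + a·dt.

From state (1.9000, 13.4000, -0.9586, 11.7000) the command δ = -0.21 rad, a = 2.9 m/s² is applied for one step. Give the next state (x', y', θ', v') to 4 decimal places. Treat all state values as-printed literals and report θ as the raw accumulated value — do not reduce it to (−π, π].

x' = 1.9000 + 11.7000·cos(-0.9586)·0.25 = 3.5809
y' = 13.4000 + 11.7000·sin(-0.9586)·0.25 = 11.0062
θ' = -0.9586 + (11.7000/3.4)·tan(-0.21)·0.25 = -1.1420
v' = 11.7000 + 2.9000·0.25 = 12.4250

(3.5809, 11.0062, -1.1420, 12.4250)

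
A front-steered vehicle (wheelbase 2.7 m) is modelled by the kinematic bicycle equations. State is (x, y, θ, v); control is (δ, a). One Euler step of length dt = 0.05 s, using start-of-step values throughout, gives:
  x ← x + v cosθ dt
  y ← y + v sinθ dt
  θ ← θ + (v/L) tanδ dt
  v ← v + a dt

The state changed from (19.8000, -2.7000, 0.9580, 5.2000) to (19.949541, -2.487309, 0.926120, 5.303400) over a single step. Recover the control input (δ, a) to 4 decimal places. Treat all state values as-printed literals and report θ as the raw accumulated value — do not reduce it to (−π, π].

δ = -0.3197, a = 2.0680

a = (v'−v)/dt = (0.103400)/0.05 = 2.0680
Δθ = θ'−θ = -0.031880;  (v·dt/L) = 5.2000·0.05/2.7 = 0.096296
tan δ = Δθ·L/(v·dt) = -0.331062  →  δ = -0.3197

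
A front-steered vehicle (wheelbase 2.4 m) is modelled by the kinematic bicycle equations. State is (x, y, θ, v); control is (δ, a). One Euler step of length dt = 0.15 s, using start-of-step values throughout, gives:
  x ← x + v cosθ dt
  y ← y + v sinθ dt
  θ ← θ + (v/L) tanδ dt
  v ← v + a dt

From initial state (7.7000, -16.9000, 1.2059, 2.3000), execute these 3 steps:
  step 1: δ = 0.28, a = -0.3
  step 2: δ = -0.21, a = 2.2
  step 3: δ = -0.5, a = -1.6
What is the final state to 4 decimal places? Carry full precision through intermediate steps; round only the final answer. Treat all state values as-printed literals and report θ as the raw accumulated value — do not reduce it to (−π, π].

(8.0649, -15.8933, 1.1289, 2.3450)

after step 1 (δ=0.28, a=-0.3): (7.823114, -16.577715, 1.247236, 2.255000)
after step 2 (δ=-0.21, a=2.2): (7.930659, -16.257017, 1.217196, 2.585000)
after step 3 (δ=-0.5, a=-1.6): (8.064928, -15.893256, 1.128934, 2.345000)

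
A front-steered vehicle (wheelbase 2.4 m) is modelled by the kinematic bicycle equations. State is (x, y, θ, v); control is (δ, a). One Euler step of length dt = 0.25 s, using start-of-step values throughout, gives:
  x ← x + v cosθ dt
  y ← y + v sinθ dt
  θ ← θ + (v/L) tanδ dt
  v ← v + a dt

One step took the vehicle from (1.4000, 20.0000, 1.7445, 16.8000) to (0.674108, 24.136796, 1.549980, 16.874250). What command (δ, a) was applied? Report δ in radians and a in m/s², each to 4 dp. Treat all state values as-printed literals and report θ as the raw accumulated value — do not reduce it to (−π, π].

a = (v'−v)/dt = (0.074250)/0.25 = 0.2970
Δθ = θ'−θ = -0.194520;  (v·dt/L) = 16.8000·0.25/2.4 = 1.750000
tan δ = Δθ·L/(v·dt) = -0.111154  →  δ = -0.1107

δ = -0.1107, a = 0.2970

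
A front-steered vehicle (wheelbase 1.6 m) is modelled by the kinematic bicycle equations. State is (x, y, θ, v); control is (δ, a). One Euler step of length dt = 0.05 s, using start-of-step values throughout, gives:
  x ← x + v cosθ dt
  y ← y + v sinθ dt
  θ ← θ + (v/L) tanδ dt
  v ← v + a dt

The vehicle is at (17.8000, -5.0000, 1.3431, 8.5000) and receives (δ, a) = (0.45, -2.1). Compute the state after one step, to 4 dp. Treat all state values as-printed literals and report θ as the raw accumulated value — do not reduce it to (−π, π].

(17.8959, -4.5860, 1.4714, 8.3950)

x' = 17.8000 + 8.5000·cos(1.3431)·0.05 = 17.8959
y' = -5.0000 + 8.5000·sin(1.3431)·0.05 = -4.5860
θ' = 1.3431 + (8.5000/1.6)·tan(0.45)·0.05 = 1.4714
v' = 8.5000 − 2.1000·0.05 = 8.3950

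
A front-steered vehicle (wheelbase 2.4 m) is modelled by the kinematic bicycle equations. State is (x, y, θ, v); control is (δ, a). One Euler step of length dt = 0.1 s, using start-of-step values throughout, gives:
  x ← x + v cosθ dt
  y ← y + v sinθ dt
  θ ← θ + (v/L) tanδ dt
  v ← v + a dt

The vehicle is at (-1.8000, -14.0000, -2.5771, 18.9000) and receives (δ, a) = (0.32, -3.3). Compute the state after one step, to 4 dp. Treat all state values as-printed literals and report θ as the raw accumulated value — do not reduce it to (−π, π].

x' = -1.8000 + 18.9000·cos(-2.5771)·0.1 = -3.3968
y' = -14.0000 + 18.9000·sin(-2.5771)·0.1 = -15.0111
θ' = -2.5771 + (18.9000/2.4)·tan(0.32)·0.1 = -2.3161
v' = 18.9000 − 3.3000·0.1 = 18.5700

(-3.3968, -15.0111, -2.3161, 18.5700)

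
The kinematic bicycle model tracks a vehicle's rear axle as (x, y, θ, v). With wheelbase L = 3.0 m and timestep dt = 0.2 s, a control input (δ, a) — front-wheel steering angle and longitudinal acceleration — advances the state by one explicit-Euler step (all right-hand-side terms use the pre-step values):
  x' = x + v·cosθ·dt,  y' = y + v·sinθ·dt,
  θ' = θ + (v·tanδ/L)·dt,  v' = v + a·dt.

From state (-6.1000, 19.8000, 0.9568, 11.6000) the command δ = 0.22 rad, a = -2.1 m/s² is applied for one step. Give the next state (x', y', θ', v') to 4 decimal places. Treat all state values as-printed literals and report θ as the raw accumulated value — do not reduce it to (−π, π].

(-4.7634, 21.6963, 1.1297, 11.1800)

x' = -6.1000 + 11.6000·cos(0.9568)·0.2 = -4.7634
y' = 19.8000 + 11.6000·sin(0.9568)·0.2 = 21.6963
θ' = 0.9568 + (11.6000/3.0)·tan(0.22)·0.2 = 1.1297
v' = 11.6000 − 2.1000·0.2 = 11.1800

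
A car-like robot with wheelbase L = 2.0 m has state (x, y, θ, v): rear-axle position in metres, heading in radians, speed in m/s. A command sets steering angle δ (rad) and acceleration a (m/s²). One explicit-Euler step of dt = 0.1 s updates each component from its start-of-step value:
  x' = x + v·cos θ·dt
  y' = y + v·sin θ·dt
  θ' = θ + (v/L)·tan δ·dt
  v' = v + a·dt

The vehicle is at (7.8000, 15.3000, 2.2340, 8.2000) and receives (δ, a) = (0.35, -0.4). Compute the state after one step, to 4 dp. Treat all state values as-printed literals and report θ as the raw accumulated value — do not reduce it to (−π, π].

x' = 7.8000 + 8.2000·cos(2.2340)·0.1 = 7.2952
y' = 15.3000 + 8.2000·sin(2.2340)·0.1 = 15.9462
θ' = 2.2340 + (8.2000/2.0)·tan(0.35)·0.1 = 2.3837
v' = 8.2000 − 0.4000·0.1 = 8.1600

(7.2952, 15.9462, 2.3837, 8.1600)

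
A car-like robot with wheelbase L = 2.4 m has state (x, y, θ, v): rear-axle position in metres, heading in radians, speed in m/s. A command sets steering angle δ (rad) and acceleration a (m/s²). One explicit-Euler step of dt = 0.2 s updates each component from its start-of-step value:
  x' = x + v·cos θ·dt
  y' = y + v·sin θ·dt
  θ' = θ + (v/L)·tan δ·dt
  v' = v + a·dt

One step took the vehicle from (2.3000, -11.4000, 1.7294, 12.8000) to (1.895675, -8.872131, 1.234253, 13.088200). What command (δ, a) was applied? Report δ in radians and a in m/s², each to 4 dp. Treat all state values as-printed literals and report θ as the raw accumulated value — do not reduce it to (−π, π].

a = (v'−v)/dt = (0.288200)/0.2 = 1.4410
Δθ = θ'−θ = -0.495147;  (v·dt/L) = 12.8000·0.2/2.4 = 1.066667
tan δ = Δθ·L/(v·dt) = -0.464200  →  δ = -0.4346

δ = -0.4346, a = 1.4410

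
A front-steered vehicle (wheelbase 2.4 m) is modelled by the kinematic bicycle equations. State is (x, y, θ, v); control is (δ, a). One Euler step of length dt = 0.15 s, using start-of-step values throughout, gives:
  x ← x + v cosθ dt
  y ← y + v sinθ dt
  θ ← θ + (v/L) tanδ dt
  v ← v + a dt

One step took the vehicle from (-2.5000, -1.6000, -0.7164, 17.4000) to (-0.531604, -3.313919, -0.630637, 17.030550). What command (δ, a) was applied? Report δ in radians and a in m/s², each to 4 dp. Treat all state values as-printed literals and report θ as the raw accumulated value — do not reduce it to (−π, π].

δ = 0.0787, a = -2.4630

a = (v'−v)/dt = (-0.369450)/0.15 = -2.4630
Δθ = θ'−θ = 0.085763;  (v·dt/L) = 17.4000·0.15/2.4 = 1.087500
tan δ = Δθ·L/(v·dt) = 0.078863  →  δ = 0.0787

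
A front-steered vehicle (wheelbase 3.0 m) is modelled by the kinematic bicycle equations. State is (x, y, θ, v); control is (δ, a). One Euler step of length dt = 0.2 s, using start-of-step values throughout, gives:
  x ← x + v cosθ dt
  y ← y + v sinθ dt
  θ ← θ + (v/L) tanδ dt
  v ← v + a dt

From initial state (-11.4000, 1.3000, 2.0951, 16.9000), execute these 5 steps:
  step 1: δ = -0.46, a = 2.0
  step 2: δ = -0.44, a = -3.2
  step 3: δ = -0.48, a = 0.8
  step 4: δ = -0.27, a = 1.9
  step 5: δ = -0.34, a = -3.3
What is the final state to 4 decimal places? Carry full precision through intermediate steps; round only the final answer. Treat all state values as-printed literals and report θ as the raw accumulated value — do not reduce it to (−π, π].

(-4.6591, 12.1971, -0.3003, 16.5400)

after step 1 (δ=-0.46, a=2.0): (-13.092063, 4.225974, 1.536894, 17.300000)
after step 2 (δ=-0.44, a=-3.2): (-12.974785, 7.683986, 0.993928, 16.660000)
after step 3 (δ=-0.48, a=0.8): (-11.157505, 10.476783, 0.415702, 16.820000)
after step 4 (δ=-0.27, a=1.9): (-8.080007, 11.835276, 0.105364, 17.200000)
after step 5 (δ=-0.34, a=-3.3): (-4.659084, 12.197059, -0.300254, 16.540000)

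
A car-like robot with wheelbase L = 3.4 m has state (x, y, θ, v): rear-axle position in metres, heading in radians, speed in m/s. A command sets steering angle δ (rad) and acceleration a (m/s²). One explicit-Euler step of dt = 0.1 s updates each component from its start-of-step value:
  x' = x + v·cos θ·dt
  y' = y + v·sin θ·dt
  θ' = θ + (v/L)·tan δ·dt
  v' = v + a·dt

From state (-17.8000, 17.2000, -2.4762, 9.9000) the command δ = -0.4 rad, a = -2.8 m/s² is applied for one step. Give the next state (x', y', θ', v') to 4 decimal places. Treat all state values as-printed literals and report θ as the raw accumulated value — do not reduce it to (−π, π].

(-18.5788, 16.5888, -2.5993, 9.6200)

x' = -17.8000 + 9.9000·cos(-2.4762)·0.1 = -18.5788
y' = 17.2000 + 9.9000·sin(-2.4762)·0.1 = 16.5888
θ' = -2.4762 + (9.9000/3.4)·tan(-0.4)·0.1 = -2.5993
v' = 9.9000 − 2.8000·0.1 = 9.6200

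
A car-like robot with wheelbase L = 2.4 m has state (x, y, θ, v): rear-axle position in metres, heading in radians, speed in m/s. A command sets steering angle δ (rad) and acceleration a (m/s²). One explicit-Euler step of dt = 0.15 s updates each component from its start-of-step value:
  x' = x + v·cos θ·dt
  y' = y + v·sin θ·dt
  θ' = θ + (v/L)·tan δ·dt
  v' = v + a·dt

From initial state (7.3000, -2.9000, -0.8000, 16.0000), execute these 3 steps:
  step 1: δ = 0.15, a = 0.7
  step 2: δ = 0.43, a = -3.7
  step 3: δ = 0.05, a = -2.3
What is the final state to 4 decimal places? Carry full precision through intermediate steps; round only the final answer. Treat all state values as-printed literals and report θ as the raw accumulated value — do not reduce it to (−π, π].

after step 1 (δ=0.15, a=0.7): (8.972096, -4.621655, -0.648865, 16.105000)
after step 2 (δ=0.43, a=-3.7): (10.896894, -6.081450, -0.187234, 15.550000)
after step 3 (δ=0.05, a=-2.3): (13.188629, -6.515626, -0.138600, 15.205000)

(13.1886, -6.5156, -0.1386, 15.2050)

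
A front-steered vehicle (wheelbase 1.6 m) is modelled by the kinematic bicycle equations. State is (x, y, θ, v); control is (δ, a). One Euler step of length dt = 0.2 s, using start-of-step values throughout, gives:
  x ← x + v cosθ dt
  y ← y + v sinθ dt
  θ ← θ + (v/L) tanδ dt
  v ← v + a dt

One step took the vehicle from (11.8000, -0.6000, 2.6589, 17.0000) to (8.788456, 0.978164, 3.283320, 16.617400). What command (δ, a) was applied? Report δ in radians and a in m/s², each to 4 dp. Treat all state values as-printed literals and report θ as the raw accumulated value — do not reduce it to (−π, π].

a = (v'−v)/dt = (-0.382600)/0.2 = -1.9130
Δθ = θ'−θ = 0.624420;  (v·dt/L) = 17.0000·0.2/1.6 = 2.125000
tan δ = Δθ·L/(v·dt) = 0.293845  →  δ = 0.2858

δ = 0.2858, a = -1.9130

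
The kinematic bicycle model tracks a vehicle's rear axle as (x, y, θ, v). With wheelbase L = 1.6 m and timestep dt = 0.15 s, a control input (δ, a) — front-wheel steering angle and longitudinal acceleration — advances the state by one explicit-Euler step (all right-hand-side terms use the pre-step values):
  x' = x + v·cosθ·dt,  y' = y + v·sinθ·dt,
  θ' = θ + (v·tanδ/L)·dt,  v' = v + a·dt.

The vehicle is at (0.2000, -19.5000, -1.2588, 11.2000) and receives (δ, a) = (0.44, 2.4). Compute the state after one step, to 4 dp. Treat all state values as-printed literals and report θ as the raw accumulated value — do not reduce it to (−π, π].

(0.7157, -21.0989, -0.7645, 11.5600)

x' = 0.2000 + 11.2000·cos(-1.2588)·0.15 = 0.7157
y' = -19.5000 + 11.2000·sin(-1.2588)·0.15 = -21.0989
θ' = -1.2588 + (11.2000/1.6)·tan(0.44)·0.15 = -0.7645
v' = 11.2000 + 2.4000·0.15 = 11.5600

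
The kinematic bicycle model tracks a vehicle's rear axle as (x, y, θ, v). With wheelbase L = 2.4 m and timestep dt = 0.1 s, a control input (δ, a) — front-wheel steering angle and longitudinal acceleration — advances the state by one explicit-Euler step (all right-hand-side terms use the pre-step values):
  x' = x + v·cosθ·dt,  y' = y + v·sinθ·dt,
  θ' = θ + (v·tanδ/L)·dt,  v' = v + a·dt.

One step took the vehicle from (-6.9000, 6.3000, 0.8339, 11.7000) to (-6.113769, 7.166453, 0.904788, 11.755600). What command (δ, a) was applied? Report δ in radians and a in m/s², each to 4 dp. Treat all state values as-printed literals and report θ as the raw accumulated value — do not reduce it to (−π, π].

δ = 0.1444, a = 0.5560

a = (v'−v)/dt = (0.055600)/0.1 = 0.5560
Δθ = θ'−θ = 0.070888;  (v·dt/L) = 11.7000·0.1/2.4 = 0.487500
tan δ = Δθ·L/(v·dt) = 0.145411  →  δ = 0.1444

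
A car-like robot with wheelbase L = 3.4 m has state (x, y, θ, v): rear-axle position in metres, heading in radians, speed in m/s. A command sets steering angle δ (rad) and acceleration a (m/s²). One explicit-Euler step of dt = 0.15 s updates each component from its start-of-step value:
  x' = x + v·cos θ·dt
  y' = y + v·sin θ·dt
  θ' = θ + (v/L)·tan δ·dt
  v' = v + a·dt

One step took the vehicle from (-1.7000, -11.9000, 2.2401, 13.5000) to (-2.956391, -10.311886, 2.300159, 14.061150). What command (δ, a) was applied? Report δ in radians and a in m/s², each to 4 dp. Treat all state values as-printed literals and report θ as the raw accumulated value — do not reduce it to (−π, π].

a = (v'−v)/dt = (0.561150)/0.15 = 3.7410
Δθ = θ'−θ = 0.060059;  (v·dt/L) = 13.5000·0.15/3.4 = 0.595588
tan δ = Δθ·L/(v·dt) = 0.100840  →  δ = 0.1005

δ = 0.1005, a = 3.7410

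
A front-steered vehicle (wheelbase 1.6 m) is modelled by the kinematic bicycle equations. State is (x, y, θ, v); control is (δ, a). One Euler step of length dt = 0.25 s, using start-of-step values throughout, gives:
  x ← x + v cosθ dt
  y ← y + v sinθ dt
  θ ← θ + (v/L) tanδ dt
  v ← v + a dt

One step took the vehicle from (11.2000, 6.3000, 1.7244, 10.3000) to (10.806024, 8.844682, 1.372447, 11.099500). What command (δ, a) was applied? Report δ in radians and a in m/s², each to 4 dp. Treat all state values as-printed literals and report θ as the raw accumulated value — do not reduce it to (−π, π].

a = (v'−v)/dt = (0.799500)/0.25 = 3.1980
Δθ = θ'−θ = -0.351953;  (v·dt/L) = 10.3000·0.25/1.6 = 1.609375
tan δ = Δθ·L/(v·dt) = -0.218689  →  δ = -0.2153

δ = -0.2153, a = 3.1980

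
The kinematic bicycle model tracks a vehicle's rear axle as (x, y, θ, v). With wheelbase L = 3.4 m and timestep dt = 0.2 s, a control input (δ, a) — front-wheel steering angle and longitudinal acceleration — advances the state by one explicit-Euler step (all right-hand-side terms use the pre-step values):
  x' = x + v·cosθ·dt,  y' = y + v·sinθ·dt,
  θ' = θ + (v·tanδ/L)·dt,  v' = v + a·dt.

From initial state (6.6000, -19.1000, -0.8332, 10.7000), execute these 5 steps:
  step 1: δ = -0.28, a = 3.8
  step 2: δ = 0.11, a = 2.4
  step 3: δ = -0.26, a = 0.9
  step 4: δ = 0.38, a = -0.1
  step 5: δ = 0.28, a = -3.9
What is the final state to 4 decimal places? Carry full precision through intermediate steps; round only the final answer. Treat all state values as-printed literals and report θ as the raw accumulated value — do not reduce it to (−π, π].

(13.3127, -28.5516, -0.6371, 11.3200)

after step 1 (δ=-0.28, a=3.8): (8.039173, -20.683787, -1.014190, 11.460000)
after step 2 (δ=0.11, a=2.4): (9.250055, -22.629816, -0.939737, 11.940000)
after step 3 (δ=-0.26, a=0.9): (10.658977, -24.557894, -1.126578, 12.120000)
after step 4 (δ=0.38, a=-0.1): (11.700697, -26.746636, -0.841820, 12.100000)
after step 5 (δ=0.28, a=-3.9): (13.312675, -28.551609, -0.637149, 11.320000)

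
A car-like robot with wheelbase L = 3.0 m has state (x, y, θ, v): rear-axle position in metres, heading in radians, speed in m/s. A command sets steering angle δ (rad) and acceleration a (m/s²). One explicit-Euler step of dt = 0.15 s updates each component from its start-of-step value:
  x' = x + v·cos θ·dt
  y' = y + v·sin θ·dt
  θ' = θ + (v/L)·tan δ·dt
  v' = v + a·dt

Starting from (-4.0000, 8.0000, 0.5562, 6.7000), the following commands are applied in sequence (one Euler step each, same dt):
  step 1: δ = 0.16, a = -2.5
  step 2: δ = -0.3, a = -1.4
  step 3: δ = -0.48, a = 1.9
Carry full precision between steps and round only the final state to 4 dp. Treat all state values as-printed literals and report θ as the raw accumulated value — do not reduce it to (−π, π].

(-1.5696, 9.5240, 0.3533, 6.4000)

after step 1 (δ=0.16, a=-2.5): (-3.146486, 8.530603, 0.610262, 6.325000)
after step 2 (δ=-0.3, a=-1.4): (-2.368988, 9.074314, 0.512435, 6.115000)
after step 3 (δ=-0.48, a=1.9): (-1.569555, 9.524043, 0.353258, 6.400000)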